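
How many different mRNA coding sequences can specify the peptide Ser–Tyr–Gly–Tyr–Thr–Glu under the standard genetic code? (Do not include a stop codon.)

768

Ser: 6 codons.
Tyr: 2 codons.
Gly: 4 codons.
Tyr: 2 codons.
Thr: 4 codons.
Glu: 2 codons.
6 × 2 × 4 × 2 × 4 × 2 = 768.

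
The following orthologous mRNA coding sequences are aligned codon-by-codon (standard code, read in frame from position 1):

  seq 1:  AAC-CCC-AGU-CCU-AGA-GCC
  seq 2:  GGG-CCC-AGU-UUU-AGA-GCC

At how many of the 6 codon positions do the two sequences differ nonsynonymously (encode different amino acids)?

Codon 1: AAC Asn / GGG Gly — nonsynonymous.
Codon 2: CCC Pro / CCC Pro — identical.
Codon 3: AGU Ser / AGU Ser — identical.
Codon 4: CCU Pro / UUU Phe — nonsynonymous.
Codon 5: AGA Arg / AGA Arg — identical.
Codon 6: GCC Ala / GCC Ala — identical.
Nonsynonymous differences: 2.

2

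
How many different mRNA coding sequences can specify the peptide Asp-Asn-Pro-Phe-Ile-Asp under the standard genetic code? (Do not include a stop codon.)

Asp: 2 codons.
Asn: 2 codons.
Pro: 4 codons.
Phe: 2 codons.
Ile: 3 codons.
Asp: 2 codons.
2 × 2 × 4 × 2 × 3 × 2 = 192.

192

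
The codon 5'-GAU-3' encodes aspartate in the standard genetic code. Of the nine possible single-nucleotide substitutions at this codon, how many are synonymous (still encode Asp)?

Position 1: none → 0 synonymous.
Position 2: none → 0 synonymous.
Position 3: GAC → 1 synonymous.
Total: 0 + 0 + 1 = 1.

1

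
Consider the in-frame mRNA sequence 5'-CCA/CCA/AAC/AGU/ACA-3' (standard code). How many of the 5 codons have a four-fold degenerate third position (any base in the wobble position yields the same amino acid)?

3

Codon 1 CCA (Pro): third position 4-fold.
Codon 2 CCA (Pro): third position 4-fold.
Codon 3 AAC (Asn): third position 2-fold.
Codon 4 AGU (Ser): third position 2-fold.
Codon 5 ACA (Thr): third position 4-fold.
Four-fold degenerate third positions: 3.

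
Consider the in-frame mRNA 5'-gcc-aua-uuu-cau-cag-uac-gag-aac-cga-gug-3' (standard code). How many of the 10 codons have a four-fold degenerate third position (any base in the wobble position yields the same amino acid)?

3

Codon 1 GCC (Ala): third position 4-fold.
Codon 2 AUA (Ile): third position 3-fold.
Codon 3 UUU (Phe): third position 2-fold.
Codon 4 CAU (His): third position 2-fold.
Codon 5 CAG (Gln): third position 2-fold.
Codon 6 UAC (Tyr): third position 2-fold.
Codon 7 GAG (Glu): third position 2-fold.
Codon 8 AAC (Asn): third position 2-fold.
Codon 9 CGA (Arg): third position 4-fold.
Codon 10 GUG (Val): third position 4-fold.
Four-fold degenerate third positions: 3.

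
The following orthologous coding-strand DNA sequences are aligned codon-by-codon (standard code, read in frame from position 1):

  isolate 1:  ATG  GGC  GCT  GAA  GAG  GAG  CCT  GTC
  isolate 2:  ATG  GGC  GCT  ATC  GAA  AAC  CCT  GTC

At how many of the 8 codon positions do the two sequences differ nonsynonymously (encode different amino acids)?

Codon 1: ATG Met / ATG Met — identical.
Codon 2: GGC Gly / GGC Gly — identical.
Codon 3: GCT Ala / GCT Ala — identical.
Codon 4: GAA Glu / ATC Ile — nonsynonymous.
Codon 5: GAG Glu / GAA Glu — synonymous.
Codon 6: GAG Glu / AAC Asn — nonsynonymous.
Codon 7: CCT Pro / CCT Pro — identical.
Codon 8: GTC Val / GTC Val — identical.
Nonsynonymous differences: 2.

2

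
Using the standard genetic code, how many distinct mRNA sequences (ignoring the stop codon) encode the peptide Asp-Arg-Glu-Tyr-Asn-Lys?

192

Asp: 2 codons.
Arg: 6 codons.
Glu: 2 codons.
Tyr: 2 codons.
Asn: 2 codons.
Lys: 2 codons.
2 × 6 × 2 × 2 × 2 × 2 = 192.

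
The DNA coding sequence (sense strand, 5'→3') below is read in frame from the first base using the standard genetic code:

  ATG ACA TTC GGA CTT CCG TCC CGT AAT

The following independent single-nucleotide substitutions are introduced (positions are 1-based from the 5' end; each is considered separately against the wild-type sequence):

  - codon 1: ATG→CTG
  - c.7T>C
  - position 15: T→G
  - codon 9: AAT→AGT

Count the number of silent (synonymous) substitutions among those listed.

Codon 1: ATG (Met) → CTG (Leu) — missense.
Codon 3: TTC (Phe) → CTC (Leu) — missense.
Codon 5: CTT (Leu) → CTG (Leu) — synonymous.
Codon 9: AAT (Asn) → AGT (Ser) — missense.
Synonymous: 1 of 4.

1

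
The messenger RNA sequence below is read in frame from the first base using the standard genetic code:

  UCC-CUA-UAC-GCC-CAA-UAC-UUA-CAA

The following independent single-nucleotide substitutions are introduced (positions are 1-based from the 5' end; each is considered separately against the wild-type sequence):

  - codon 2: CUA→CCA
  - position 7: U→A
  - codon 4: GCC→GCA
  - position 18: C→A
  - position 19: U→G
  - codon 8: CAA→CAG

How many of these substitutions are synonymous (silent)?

Codon 2: CUA (Leu) → CCA (Pro) — missense.
Codon 3: UAC (Tyr) → AAC (Asn) — missense.
Codon 4: GCC (Ala) → GCA (Ala) — synonymous.
Codon 6: UAC (Tyr) → UAA (Stop) — nonsense.
Codon 7: UUA (Leu) → GUA (Val) — missense.
Codon 8: CAA (Gln) → CAG (Gln) — synonymous.
Synonymous: 2 of 6.

2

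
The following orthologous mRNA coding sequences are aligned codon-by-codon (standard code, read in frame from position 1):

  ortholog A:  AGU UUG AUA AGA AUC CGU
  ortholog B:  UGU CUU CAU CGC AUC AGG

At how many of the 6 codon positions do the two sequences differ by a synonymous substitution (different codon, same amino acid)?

3

Codon 1: AGU Ser / UGU Cys — nonsynonymous.
Codon 2: UUG Leu / CUU Leu — synonymous.
Codon 3: AUA Ile / CAU His — nonsynonymous.
Codon 4: AGA Arg / CGC Arg — synonymous.
Codon 5: AUC Ile / AUC Ile — identical.
Codon 6: CGU Arg / AGG Arg — synonymous.
Synonymous differences: 3.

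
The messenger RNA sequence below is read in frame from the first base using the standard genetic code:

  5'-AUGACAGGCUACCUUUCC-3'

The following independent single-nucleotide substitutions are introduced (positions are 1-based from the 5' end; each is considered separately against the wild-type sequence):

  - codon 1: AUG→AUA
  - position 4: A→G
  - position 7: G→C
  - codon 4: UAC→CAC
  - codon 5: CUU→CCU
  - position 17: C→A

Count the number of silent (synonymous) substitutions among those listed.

Codon 1: AUG (Met) → AUA (Ile) — missense.
Codon 2: ACA (Thr) → GCA (Ala) — missense.
Codon 3: GGC (Gly) → CGC (Arg) — missense.
Codon 4: UAC (Tyr) → CAC (His) — missense.
Codon 5: CUU (Leu) → CCU (Pro) — missense.
Codon 6: UCC (Ser) → UAC (Tyr) — missense.
Synonymous: 0 of 6.

0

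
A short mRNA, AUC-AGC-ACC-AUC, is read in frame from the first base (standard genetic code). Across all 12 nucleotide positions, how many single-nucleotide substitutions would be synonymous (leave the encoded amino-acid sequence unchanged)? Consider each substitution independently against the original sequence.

8

Codon 1 (AUC, Ile): 2 synonymous substitutions.
Codon 2 (AGC, Ser): 1 synonymous substitution.
Codon 3 (ACC, Thr): 3 synonymous substitutions.
Codon 4 (AUC, Ile): 2 synonymous substitutions.
Total: 2 + 1 + 3 + 2 = 8.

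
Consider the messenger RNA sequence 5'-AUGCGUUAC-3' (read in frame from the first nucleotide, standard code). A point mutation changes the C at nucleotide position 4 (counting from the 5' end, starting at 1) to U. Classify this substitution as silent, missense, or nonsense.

Position 4 falls in codon 2: CGU → Arg.
After the substitution the codon is UGU → Cys.
Arg ≠ Cys, so this is a missense mutation.

missense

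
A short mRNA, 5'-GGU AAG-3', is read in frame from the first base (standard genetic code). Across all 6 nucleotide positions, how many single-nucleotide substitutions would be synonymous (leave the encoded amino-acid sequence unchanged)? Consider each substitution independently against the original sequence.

4

Codon 1 (GGU, Gly): 3 synonymous substitutions.
Codon 2 (AAG, Lys): 1 synonymous substitution.
Total: 3 + 1 = 4.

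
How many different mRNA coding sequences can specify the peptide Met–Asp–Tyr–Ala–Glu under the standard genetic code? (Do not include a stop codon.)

32

Met: 1 codon.
Asp: 2 codons.
Tyr: 2 codons.
Ala: 4 codons.
Glu: 2 codons.
1 × 2 × 2 × 4 × 2 = 32.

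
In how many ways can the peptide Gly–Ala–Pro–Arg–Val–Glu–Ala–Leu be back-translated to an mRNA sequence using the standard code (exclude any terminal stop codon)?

Gly: 4 codons.
Ala: 4 codons.
Pro: 4 codons.
Arg: 6 codons.
Val: 4 codons.
Glu: 2 codons.
Ala: 4 codons.
Leu: 6 codons.
4 × 4 × 4 × 6 × 4 × 2 × 4 × 6 = 73728.

73728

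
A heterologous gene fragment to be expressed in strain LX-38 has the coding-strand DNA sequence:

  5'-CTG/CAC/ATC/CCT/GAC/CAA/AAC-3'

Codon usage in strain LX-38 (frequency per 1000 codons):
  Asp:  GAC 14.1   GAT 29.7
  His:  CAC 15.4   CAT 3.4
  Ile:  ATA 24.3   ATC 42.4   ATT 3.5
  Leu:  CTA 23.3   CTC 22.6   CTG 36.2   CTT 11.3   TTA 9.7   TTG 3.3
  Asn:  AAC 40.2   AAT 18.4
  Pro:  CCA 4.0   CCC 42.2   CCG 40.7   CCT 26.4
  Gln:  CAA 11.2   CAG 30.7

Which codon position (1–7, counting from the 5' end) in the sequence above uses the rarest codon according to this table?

6

Codon 1 CTG (Leu): 36.2 per 1000.
Codon 2 CAC (His): 15.4 per 1000.
Codon 3 ATC (Ile): 42.4 per 1000.
Codon 4 CCT (Pro): 26.4 per 1000.
Codon 5 GAC (Asp): 14.1 per 1000.
Codon 6 CAA (Gln): 11.2 per 1000.
Codon 7 AAC (Asn): 40.2 per 1000.
Lowest frequency is 11.2 at codon 6.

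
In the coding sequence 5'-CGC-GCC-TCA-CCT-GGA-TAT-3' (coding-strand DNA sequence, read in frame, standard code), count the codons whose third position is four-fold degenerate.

Codon 1 CGC (Arg): third position 4-fold.
Codon 2 GCC (Ala): third position 4-fold.
Codon 3 TCA (Ser): third position 4-fold.
Codon 4 CCT (Pro): third position 4-fold.
Codon 5 GGA (Gly): third position 4-fold.
Codon 6 TAT (Tyr): third position 2-fold.
Four-fold degenerate third positions: 5.

5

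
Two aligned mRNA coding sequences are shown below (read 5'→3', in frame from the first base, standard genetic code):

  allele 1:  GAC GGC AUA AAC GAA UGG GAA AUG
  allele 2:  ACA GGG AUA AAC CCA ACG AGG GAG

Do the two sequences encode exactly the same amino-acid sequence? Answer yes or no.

no

Codon 1: GAC Asp / ACA Thr — nonsynonymous.
Codon 2: GGC Gly / GGG Gly — synonymous.
Codon 3: AUA Ile / AUA Ile — identical.
Codon 4: AAC Asn / AAC Asn — identical.
Codon 5: GAA Glu / CCA Pro — nonsynonymous.
Codon 6: UGG Trp / ACG Thr — nonsynonymous.
Codon 7: GAA Glu / AGG Arg — nonsynonymous.
Codon 8: AUG Met / GAG Glu — nonsynonymous.
Nonsynonymous differences: 5 → different protein.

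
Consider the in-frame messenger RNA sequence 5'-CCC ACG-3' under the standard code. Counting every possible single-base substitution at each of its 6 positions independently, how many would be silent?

6

Codon 1 (CCC, Pro): 3 synonymous substitutions.
Codon 2 (ACG, Thr): 3 synonymous substitutions.
Total: 3 + 3 = 6.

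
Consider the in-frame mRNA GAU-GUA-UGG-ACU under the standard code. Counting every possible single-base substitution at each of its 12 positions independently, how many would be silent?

Codon 1 (GAU, Asp): 1 synonymous substitution.
Codon 2 (GUA, Val): 3 synonymous substitutions.
Codon 3 (UGG, Trp): 0 synonymous substitutions.
Codon 4 (ACU, Thr): 3 synonymous substitutions.
Total: 1 + 3 + 0 + 3 = 7.

7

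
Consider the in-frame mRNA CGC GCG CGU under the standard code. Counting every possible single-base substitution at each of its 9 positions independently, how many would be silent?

Codon 1 (CGC, Arg): 3 synonymous substitutions.
Codon 2 (GCG, Ala): 3 synonymous substitutions.
Codon 3 (CGU, Arg): 3 synonymous substitutions.
Total: 3 + 3 + 3 = 9.

9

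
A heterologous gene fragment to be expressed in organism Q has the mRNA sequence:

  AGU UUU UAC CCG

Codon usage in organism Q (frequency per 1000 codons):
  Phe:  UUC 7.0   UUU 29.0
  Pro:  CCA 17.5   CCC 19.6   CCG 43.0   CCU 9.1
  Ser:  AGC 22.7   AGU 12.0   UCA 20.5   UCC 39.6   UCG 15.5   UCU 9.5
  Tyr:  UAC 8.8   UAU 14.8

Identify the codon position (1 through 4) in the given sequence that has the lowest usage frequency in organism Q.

3

Codon 1 AGU (Ser): 12.0 per 1000.
Codon 2 UUU (Phe): 29.0 per 1000.
Codon 3 UAC (Tyr): 8.8 per 1000.
Codon 4 CCG (Pro): 43.0 per 1000.
Lowest frequency is 8.8 at codon 3.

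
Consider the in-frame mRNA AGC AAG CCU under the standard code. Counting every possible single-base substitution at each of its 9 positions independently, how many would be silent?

Codon 1 (AGC, Ser): 1 synonymous substitution.
Codon 2 (AAG, Lys): 1 synonymous substitution.
Codon 3 (CCU, Pro): 3 synonymous substitutions.
Total: 1 + 1 + 3 = 5.

5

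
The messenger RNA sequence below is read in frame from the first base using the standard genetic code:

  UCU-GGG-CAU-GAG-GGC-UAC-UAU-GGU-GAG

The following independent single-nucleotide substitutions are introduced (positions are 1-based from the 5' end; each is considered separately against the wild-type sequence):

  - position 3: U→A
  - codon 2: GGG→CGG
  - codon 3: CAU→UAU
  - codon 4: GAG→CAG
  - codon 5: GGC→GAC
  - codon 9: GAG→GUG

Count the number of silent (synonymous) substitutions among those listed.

Codon 1: UCU (Ser) → UCA (Ser) — synonymous.
Codon 2: GGG (Gly) → CGG (Arg) — missense.
Codon 3: CAU (His) → UAU (Tyr) — missense.
Codon 4: GAG (Glu) → CAG (Gln) — missense.
Codon 5: GGC (Gly) → GAC (Asp) — missense.
Codon 9: GAG (Glu) → GUG (Val) — missense.
Synonymous: 1 of 6.

1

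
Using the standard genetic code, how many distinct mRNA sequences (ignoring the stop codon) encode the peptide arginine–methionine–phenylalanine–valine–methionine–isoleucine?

144

Arg: 6 codons.
Met: 1 codon.
Phe: 2 codons.
Val: 4 codons.
Met: 1 codon.
Ile: 3 codons.
6 × 1 × 2 × 4 × 1 × 3 = 144.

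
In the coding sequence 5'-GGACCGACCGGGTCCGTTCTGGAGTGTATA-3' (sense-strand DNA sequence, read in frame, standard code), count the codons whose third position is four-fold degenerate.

Codon 1 GGA (Gly): third position 4-fold.
Codon 2 CCG (Pro): third position 4-fold.
Codon 3 ACC (Thr): third position 4-fold.
Codon 4 GGG (Gly): third position 4-fold.
Codon 5 TCC (Ser): third position 4-fold.
Codon 6 GTT (Val): third position 4-fold.
Codon 7 CTG (Leu): third position 4-fold.
Codon 8 GAG (Glu): third position 2-fold.
Codon 9 TGT (Cys): third position 2-fold.
Codon 10 ATA (Ile): third position 3-fold.
Four-fold degenerate third positions: 7.

7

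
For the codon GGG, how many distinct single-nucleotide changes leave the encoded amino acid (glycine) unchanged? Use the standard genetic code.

3

Position 1: none → 0 synonymous.
Position 2: none → 0 synonymous.
Position 3: GGU, GGC, GGA → 3 synonymous.
Total: 0 + 0 + 3 = 3.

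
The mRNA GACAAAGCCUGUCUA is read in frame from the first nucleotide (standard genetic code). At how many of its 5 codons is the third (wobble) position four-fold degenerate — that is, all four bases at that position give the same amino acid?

Codon 1 GAC (Asp): third position 2-fold.
Codon 2 AAA (Lys): third position 2-fold.
Codon 3 GCC (Ala): third position 4-fold.
Codon 4 UGU (Cys): third position 2-fold.
Codon 5 CUA (Leu): third position 4-fold.
Four-fold degenerate third positions: 2.

2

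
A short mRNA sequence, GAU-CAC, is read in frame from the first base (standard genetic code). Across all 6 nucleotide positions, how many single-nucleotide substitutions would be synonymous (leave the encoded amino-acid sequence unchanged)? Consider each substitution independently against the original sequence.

Codon 1 (GAU, Asp): 1 synonymous substitution.
Codon 2 (CAC, His): 1 synonymous substitution.
Total: 1 + 1 = 2.

2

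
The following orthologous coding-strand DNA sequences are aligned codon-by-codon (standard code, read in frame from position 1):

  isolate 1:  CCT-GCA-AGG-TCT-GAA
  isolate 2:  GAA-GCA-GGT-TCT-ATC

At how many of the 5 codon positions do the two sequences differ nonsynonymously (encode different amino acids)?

Codon 1: CCT Pro / GAA Glu — nonsynonymous.
Codon 2: GCA Ala / GCA Ala — identical.
Codon 3: AGG Arg / GGT Gly — nonsynonymous.
Codon 4: TCT Ser / TCT Ser — identical.
Codon 5: GAA Glu / ATC Ile — nonsynonymous.
Nonsynonymous differences: 3.

3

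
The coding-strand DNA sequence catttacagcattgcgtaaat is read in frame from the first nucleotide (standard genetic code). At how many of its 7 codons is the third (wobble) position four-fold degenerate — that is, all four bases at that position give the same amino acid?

Codon 1 CAT (His): third position 2-fold.
Codon 2 TTA (Leu): third position 2-fold.
Codon 3 CAG (Gln): third position 2-fold.
Codon 4 CAT (His): third position 2-fold.
Codon 5 TGC (Cys): third position 2-fold.
Codon 6 GTA (Val): third position 4-fold.
Codon 7 AAT (Asn): third position 2-fold.
Four-fold degenerate third positions: 1.

1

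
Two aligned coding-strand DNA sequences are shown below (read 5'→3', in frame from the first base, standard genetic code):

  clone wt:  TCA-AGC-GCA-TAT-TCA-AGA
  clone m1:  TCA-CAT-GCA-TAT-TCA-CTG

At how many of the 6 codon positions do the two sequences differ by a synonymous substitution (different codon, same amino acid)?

0

Codon 1: TCA Ser / TCA Ser — identical.
Codon 2: AGC Ser / CAT His — nonsynonymous.
Codon 3: GCA Ala / GCA Ala — identical.
Codon 4: TAT Tyr / TAT Tyr — identical.
Codon 5: TCA Ser / TCA Ser — identical.
Codon 6: AGA Arg / CTG Leu — nonsynonymous.
Synonymous differences: 0.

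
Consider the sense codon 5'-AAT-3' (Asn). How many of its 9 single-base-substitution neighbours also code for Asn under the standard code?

Position 1: none → 0 synonymous.
Position 2: none → 0 synonymous.
Position 3: AAC → 1 synonymous.
Total: 0 + 0 + 1 = 1.

1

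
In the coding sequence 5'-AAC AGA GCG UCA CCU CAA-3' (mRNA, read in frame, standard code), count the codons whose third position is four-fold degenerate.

3

Codon 1 AAC (Asn): third position 2-fold.
Codon 2 AGA (Arg): third position 2-fold.
Codon 3 GCG (Ala): third position 4-fold.
Codon 4 UCA (Ser): third position 4-fold.
Codon 5 CCU (Pro): third position 4-fold.
Codon 6 CAA (Gln): third position 2-fold.
Four-fold degenerate third positions: 3.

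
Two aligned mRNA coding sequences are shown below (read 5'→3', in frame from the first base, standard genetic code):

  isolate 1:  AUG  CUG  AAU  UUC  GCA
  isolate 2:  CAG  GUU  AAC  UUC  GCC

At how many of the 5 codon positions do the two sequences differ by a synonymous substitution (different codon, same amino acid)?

2

Codon 1: AUG Met / CAG Gln — nonsynonymous.
Codon 2: CUG Leu / GUU Val — nonsynonymous.
Codon 3: AAU Asn / AAC Asn — synonymous.
Codon 4: UUC Phe / UUC Phe — identical.
Codon 5: GCA Ala / GCC Ala — synonymous.
Synonymous differences: 2.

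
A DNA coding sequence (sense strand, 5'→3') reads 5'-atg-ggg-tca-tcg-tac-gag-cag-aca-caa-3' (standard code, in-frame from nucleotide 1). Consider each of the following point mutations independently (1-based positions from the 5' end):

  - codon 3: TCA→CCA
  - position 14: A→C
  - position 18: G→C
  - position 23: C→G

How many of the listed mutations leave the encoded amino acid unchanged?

Codon 3: TCA (Ser) → CCA (Pro) — missense.
Codon 5: TAC (Tyr) → TCC (Ser) — missense.
Codon 6: GAG (Glu) → GAC (Asp) — missense.
Codon 8: ACA (Thr) → AGA (Arg) — missense.
Synonymous: 0 of 4.

0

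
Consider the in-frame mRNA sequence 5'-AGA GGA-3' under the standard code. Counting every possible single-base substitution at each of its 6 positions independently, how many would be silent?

Codon 1 (AGA, Arg): 2 synonymous substitutions.
Codon 2 (GGA, Gly): 3 synonymous substitutions.
Total: 2 + 3 = 5.

5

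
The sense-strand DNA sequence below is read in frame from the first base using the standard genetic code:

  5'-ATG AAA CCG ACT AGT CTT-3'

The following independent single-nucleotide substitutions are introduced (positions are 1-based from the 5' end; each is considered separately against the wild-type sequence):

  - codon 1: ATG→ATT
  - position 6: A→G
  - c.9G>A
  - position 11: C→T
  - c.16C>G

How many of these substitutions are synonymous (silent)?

2

Codon 1: ATG (Met) → ATT (Ile) — missense.
Codon 2: AAA (Lys) → AAG (Lys) — synonymous.
Codon 3: CCG (Pro) → CCA (Pro) — synonymous.
Codon 4: ACT (Thr) → ATT (Ile) — missense.
Codon 6: CTT (Leu) → GTT (Val) — missense.
Synonymous: 2 of 5.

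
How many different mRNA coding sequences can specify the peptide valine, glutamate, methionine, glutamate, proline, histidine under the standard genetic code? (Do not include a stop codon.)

Val: 4 codons.
Glu: 2 codons.
Met: 1 codon.
Glu: 2 codons.
Pro: 4 codons.
His: 2 codons.
4 × 2 × 1 × 2 × 4 × 2 = 128.

128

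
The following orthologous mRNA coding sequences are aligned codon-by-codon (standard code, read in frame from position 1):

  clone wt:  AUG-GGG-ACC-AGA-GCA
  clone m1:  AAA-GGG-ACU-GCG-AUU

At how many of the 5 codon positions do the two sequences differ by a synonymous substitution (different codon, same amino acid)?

Codon 1: AUG Met / AAA Lys — nonsynonymous.
Codon 2: GGG Gly / GGG Gly — identical.
Codon 3: ACC Thr / ACU Thr — synonymous.
Codon 4: AGA Arg / GCG Ala — nonsynonymous.
Codon 5: GCA Ala / AUU Ile — nonsynonymous.
Synonymous differences: 1.

1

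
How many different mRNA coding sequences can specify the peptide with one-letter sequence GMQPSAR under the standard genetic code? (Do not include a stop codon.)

Gly: 4 codons.
Met: 1 codon.
Gln: 2 codons.
Pro: 4 codons.
Ser: 6 codons.
Ala: 4 codons.
Arg: 6 codons.
4 × 1 × 2 × 4 × 6 × 4 × 6 = 4608.

4608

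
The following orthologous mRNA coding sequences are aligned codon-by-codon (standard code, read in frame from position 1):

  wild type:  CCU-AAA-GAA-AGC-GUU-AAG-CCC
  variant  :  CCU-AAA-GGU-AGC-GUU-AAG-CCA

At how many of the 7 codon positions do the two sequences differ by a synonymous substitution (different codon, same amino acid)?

Codon 1: CCU Pro / CCU Pro — identical.
Codon 2: AAA Lys / AAA Lys — identical.
Codon 3: GAA Glu / GGU Gly — nonsynonymous.
Codon 4: AGC Ser / AGC Ser — identical.
Codon 5: GUU Val / GUU Val — identical.
Codon 6: AAG Lys / AAG Lys — identical.
Codon 7: CCC Pro / CCA Pro — synonymous.
Synonymous differences: 1.

1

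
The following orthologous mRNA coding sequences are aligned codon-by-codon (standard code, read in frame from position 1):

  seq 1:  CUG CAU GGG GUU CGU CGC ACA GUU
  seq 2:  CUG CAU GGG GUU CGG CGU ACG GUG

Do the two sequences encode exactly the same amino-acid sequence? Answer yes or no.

yes

Codon 1: CUG Leu / CUG Leu — identical.
Codon 2: CAU His / CAU His — identical.
Codon 3: GGG Gly / GGG Gly — identical.
Codon 4: GUU Val / GUU Val — identical.
Codon 5: CGU Arg / CGG Arg — synonymous.
Codon 6: CGC Arg / CGU Arg — synonymous.
Codon 7: ACA Thr / ACG Thr — synonymous.
Codon 8: GUU Val / GUG Val — synonymous.
Nonsynonymous differences: 0 → same protein.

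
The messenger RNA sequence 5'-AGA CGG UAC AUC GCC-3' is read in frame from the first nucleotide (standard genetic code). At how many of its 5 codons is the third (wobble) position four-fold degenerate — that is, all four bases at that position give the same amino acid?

Codon 1 AGA (Arg): third position 2-fold.
Codon 2 CGG (Arg): third position 4-fold.
Codon 3 UAC (Tyr): third position 2-fold.
Codon 4 AUC (Ile): third position 3-fold.
Codon 5 GCC (Ala): third position 4-fold.
Four-fold degenerate third positions: 2.

2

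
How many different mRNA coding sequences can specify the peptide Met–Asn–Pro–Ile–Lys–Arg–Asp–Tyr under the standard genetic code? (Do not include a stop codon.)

Met: 1 codon.
Asn: 2 codons.
Pro: 4 codons.
Ile: 3 codons.
Lys: 2 codons.
Arg: 6 codons.
Asp: 2 codons.
Tyr: 2 codons.
1 × 2 × 4 × 3 × 2 × 6 × 2 × 2 = 1152.

1152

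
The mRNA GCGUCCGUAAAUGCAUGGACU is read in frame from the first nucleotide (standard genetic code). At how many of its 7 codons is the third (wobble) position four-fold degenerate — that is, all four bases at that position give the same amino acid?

5

Codon 1 GCG (Ala): third position 4-fold.
Codon 2 UCC (Ser): third position 4-fold.
Codon 3 GUA (Val): third position 4-fold.
Codon 4 AAU (Asn): third position 2-fold.
Codon 5 GCA (Ala): third position 4-fold.
Codon 6 UGG (Trp): third position 1-fold.
Codon 7 ACU (Thr): third position 4-fold.
Four-fold degenerate third positions: 5.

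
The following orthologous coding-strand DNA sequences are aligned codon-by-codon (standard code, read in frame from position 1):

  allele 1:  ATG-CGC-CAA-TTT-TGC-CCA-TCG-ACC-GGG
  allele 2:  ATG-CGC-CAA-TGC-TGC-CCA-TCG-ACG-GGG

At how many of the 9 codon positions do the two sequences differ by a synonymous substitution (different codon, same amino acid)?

Codon 1: ATG Met / ATG Met — identical.
Codon 2: CGC Arg / CGC Arg — identical.
Codon 3: CAA Gln / CAA Gln — identical.
Codon 4: TTT Phe / TGC Cys — nonsynonymous.
Codon 5: TGC Cys / TGC Cys — identical.
Codon 6: CCA Pro / CCA Pro — identical.
Codon 7: TCG Ser / TCG Ser — identical.
Codon 8: ACC Thr / ACG Thr — synonymous.
Codon 9: GGG Gly / GGG Gly — identical.
Synonymous differences: 1.

1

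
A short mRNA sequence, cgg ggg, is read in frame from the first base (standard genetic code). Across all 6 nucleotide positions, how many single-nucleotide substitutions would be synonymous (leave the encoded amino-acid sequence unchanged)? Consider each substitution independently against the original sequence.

7

Codon 1 (CGG, Arg): 4 synonymous substitutions.
Codon 2 (GGG, Gly): 3 synonymous substitutions.
Total: 4 + 3 = 7.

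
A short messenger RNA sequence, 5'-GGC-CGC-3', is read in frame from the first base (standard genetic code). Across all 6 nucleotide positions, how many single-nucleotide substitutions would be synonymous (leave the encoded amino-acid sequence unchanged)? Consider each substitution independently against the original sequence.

Codon 1 (GGC, Gly): 3 synonymous substitutions.
Codon 2 (CGC, Arg): 3 synonymous substitutions.
Total: 3 + 3 = 6.

6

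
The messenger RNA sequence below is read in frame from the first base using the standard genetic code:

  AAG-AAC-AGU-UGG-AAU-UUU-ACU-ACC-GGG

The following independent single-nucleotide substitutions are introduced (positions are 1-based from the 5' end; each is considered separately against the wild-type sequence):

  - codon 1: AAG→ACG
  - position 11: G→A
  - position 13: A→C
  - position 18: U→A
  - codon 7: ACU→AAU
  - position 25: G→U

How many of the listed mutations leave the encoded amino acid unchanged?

Codon 1: AAG (Lys) → ACG (Thr) — missense.
Codon 4: UGG (Trp) → UAG (Stop) — nonsense.
Codon 5: AAU (Asn) → CAU (His) — missense.
Codon 6: UUU (Phe) → UUA (Leu) — missense.
Codon 7: ACU (Thr) → AAU (Asn) — missense.
Codon 9: GGG (Gly) → UGG (Trp) — missense.
Synonymous: 0 of 6.

0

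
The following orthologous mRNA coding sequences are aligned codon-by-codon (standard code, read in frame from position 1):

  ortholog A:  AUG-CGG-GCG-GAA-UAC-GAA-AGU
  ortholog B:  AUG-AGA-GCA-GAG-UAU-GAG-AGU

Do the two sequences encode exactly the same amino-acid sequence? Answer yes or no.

Codon 1: AUG Met / AUG Met — identical.
Codon 2: CGG Arg / AGA Arg — synonymous.
Codon 3: GCG Ala / GCA Ala — synonymous.
Codon 4: GAA Glu / GAG Glu — synonymous.
Codon 5: UAC Tyr / UAU Tyr — synonymous.
Codon 6: GAA Glu / GAG Glu — synonymous.
Codon 7: AGU Ser / AGU Ser — identical.
Nonsynonymous differences: 0 → same protein.

yes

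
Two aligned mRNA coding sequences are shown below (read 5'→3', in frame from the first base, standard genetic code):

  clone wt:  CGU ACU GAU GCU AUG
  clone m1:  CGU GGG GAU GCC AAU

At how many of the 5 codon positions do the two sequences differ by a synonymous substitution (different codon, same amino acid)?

Codon 1: CGU Arg / CGU Arg — identical.
Codon 2: ACU Thr / GGG Gly — nonsynonymous.
Codon 3: GAU Asp / GAU Asp — identical.
Codon 4: GCU Ala / GCC Ala — synonymous.
Codon 5: AUG Met / AAU Asn — nonsynonymous.
Synonymous differences: 1.

1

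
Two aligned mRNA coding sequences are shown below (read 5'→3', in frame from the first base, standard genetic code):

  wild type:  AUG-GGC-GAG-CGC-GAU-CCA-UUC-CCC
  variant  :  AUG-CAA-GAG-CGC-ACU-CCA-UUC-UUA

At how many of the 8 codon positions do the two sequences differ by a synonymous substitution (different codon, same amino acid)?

0

Codon 1: AUG Met / AUG Met — identical.
Codon 2: GGC Gly / CAA Gln — nonsynonymous.
Codon 3: GAG Glu / GAG Glu — identical.
Codon 4: CGC Arg / CGC Arg — identical.
Codon 5: GAU Asp / ACU Thr — nonsynonymous.
Codon 6: CCA Pro / CCA Pro — identical.
Codon 7: UUC Phe / UUC Phe — identical.
Codon 8: CCC Pro / UUA Leu — nonsynonymous.
Synonymous differences: 0.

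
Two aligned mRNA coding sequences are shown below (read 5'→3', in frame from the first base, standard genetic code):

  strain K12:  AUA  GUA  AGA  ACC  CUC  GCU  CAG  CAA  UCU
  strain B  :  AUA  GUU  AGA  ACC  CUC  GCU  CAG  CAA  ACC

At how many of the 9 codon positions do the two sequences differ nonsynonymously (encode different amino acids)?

1

Codon 1: AUA Ile / AUA Ile — identical.
Codon 2: GUA Val / GUU Val — synonymous.
Codon 3: AGA Arg / AGA Arg — identical.
Codon 4: ACC Thr / ACC Thr — identical.
Codon 5: CUC Leu / CUC Leu — identical.
Codon 6: GCU Ala / GCU Ala — identical.
Codon 7: CAG Gln / CAG Gln — identical.
Codon 8: CAA Gln / CAA Gln — identical.
Codon 9: UCU Ser / ACC Thr — nonsynonymous.
Nonsynonymous differences: 1.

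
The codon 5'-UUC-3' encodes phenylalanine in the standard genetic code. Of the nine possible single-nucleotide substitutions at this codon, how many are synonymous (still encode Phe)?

Position 1: none → 0 synonymous.
Position 2: none → 0 synonymous.
Position 3: UUU → 1 synonymous.
Total: 0 + 0 + 1 = 1.

1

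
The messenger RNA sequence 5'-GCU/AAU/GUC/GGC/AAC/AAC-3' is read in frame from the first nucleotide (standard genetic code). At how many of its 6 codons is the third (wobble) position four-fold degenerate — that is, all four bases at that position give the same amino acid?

3

Codon 1 GCU (Ala): third position 4-fold.
Codon 2 AAU (Asn): third position 2-fold.
Codon 3 GUC (Val): third position 4-fold.
Codon 4 GGC (Gly): third position 4-fold.
Codon 5 AAC (Asn): third position 2-fold.
Codon 6 AAC (Asn): third position 2-fold.
Four-fold degenerate third positions: 3.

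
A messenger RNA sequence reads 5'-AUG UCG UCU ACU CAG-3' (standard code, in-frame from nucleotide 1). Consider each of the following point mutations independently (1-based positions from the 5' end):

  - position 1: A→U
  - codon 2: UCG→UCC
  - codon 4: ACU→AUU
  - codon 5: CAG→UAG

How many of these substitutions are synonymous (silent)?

1

Codon 1: AUG (Met) → UUG (Leu) — missense.
Codon 2: UCG (Ser) → UCC (Ser) — synonymous.
Codon 4: ACU (Thr) → AUU (Ile) — missense.
Codon 5: CAG (Gln) → UAG (Stop) — nonsense.
Synonymous: 1 of 4.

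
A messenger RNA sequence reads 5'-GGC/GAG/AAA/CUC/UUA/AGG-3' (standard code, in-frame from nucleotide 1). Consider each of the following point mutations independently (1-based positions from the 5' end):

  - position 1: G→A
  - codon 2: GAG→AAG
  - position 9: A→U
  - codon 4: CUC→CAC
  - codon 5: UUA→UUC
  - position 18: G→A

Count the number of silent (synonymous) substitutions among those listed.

1

Codon 1: GGC (Gly) → AGC (Ser) — missense.
Codon 2: GAG (Glu) → AAG (Lys) — missense.
Codon 3: AAA (Lys) → AAU (Asn) — missense.
Codon 4: CUC (Leu) → CAC (His) — missense.
Codon 5: UUA (Leu) → UUC (Phe) — missense.
Codon 6: AGG (Arg) → AGA (Arg) — synonymous.
Synonymous: 1 of 6.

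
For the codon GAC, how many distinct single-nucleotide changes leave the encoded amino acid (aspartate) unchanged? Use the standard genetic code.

1

Position 1: none → 0 synonymous.
Position 2: none → 0 synonymous.
Position 3: GAT → 1 synonymous.
Total: 0 + 0 + 1 = 1.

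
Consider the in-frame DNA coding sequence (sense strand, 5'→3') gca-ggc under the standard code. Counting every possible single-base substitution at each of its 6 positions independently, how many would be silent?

Codon 1 (GCA, Ala): 3 synonymous substitutions.
Codon 2 (GGC, Gly): 3 synonymous substitutions.
Total: 3 + 3 = 6.

6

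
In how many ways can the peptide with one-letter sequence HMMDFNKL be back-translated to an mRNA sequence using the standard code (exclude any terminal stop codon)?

His: 2 codons.
Met: 1 codon.
Met: 1 codon.
Asp: 2 codons.
Phe: 2 codons.
Asn: 2 codons.
Lys: 2 codons.
Leu: 6 codons.
2 × 1 × 1 × 2 × 2 × 2 × 2 × 6 = 192.

192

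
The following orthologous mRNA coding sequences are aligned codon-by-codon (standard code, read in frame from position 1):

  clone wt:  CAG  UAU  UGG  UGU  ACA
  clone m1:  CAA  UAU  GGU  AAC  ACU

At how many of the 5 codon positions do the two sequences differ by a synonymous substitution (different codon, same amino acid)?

2

Codon 1: CAG Gln / CAA Gln — synonymous.
Codon 2: UAU Tyr / UAU Tyr — identical.
Codon 3: UGG Trp / GGU Gly — nonsynonymous.
Codon 4: UGU Cys / AAC Asn — nonsynonymous.
Codon 5: ACA Thr / ACU Thr — synonymous.
Synonymous differences: 2.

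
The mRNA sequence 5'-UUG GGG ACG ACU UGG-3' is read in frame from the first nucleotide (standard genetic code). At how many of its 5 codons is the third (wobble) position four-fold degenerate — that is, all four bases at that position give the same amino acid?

Codon 1 UUG (Leu): third position 2-fold.
Codon 2 GGG (Gly): third position 4-fold.
Codon 3 ACG (Thr): third position 4-fold.
Codon 4 ACU (Thr): third position 4-fold.
Codon 5 UGG (Trp): third position 1-fold.
Four-fold degenerate third positions: 3.

3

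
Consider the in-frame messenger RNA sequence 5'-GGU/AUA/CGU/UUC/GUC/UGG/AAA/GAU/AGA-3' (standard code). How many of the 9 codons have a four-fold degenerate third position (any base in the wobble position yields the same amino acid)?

Codon 1 GGU (Gly): third position 4-fold.
Codon 2 AUA (Ile): third position 3-fold.
Codon 3 CGU (Arg): third position 4-fold.
Codon 4 UUC (Phe): third position 2-fold.
Codon 5 GUC (Val): third position 4-fold.
Codon 6 UGG (Trp): third position 1-fold.
Codon 7 AAA (Lys): third position 2-fold.
Codon 8 GAU (Asp): third position 2-fold.
Codon 9 AGA (Arg): third position 2-fold.
Four-fold degenerate third positions: 3.

3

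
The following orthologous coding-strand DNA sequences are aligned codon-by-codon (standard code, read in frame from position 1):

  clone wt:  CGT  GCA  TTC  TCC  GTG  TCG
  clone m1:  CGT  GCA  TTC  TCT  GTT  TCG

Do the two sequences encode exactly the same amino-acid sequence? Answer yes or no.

yes

Codon 1: CGT Arg / CGT Arg — identical.
Codon 2: GCA Ala / GCA Ala — identical.
Codon 3: TTC Phe / TTC Phe — identical.
Codon 4: TCC Ser / TCT Ser — synonymous.
Codon 5: GTG Val / GTT Val — synonymous.
Codon 6: TCG Ser / TCG Ser — identical.
Nonsynonymous differences: 0 → same protein.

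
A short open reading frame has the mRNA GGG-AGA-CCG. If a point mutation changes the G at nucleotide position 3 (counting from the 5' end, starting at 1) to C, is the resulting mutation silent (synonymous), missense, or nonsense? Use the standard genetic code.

silent

Position 3 falls in codon 1: GGG → Gly.
After the substitution the codon is GGC → Gly.
Both encode Gly, so the change is synonymous.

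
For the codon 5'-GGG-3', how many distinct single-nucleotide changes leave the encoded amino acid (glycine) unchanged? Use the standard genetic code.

Position 1: none → 0 synonymous.
Position 2: none → 0 synonymous.
Position 3: GGU, GGC, GGA → 3 synonymous.
Total: 0 + 0 + 3 = 3.

3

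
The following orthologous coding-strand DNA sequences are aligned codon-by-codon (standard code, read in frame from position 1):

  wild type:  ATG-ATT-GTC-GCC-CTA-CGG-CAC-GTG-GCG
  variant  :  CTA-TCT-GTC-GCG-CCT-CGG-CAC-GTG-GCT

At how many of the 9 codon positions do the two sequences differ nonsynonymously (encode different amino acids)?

3

Codon 1: ATG Met / CTA Leu — nonsynonymous.
Codon 2: ATT Ile / TCT Ser — nonsynonymous.
Codon 3: GTC Val / GTC Val — identical.
Codon 4: GCC Ala / GCG Ala — synonymous.
Codon 5: CTA Leu / CCT Pro — nonsynonymous.
Codon 6: CGG Arg / CGG Arg — identical.
Codon 7: CAC His / CAC His — identical.
Codon 8: GTG Val / GTG Val — identical.
Codon 9: GCG Ala / GCT Ala — synonymous.
Nonsynonymous differences: 3.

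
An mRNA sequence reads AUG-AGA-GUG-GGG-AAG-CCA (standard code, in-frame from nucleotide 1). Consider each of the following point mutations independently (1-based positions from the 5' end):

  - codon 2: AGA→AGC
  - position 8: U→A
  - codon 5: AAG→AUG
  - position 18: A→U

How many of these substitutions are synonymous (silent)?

Codon 2: AGA (Arg) → AGC (Ser) — missense.
Codon 3: GUG (Val) → GAG (Glu) — missense.
Codon 5: AAG (Lys) → AUG (Met) — missense.
Codon 6: CCA (Pro) → CCU (Pro) — synonymous.
Synonymous: 1 of 4.

1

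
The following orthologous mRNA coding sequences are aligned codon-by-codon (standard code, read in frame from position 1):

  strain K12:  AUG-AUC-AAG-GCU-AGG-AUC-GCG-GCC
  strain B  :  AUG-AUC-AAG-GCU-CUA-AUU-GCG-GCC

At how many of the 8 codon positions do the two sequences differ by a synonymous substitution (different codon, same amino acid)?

Codon 1: AUG Met / AUG Met — identical.
Codon 2: AUC Ile / AUC Ile — identical.
Codon 3: AAG Lys / AAG Lys — identical.
Codon 4: GCU Ala / GCU Ala — identical.
Codon 5: AGG Arg / CUA Leu — nonsynonymous.
Codon 6: AUC Ile / AUU Ile — synonymous.
Codon 7: GCG Ala / GCG Ala — identical.
Codon 8: GCC Ala / GCC Ala — identical.
Synonymous differences: 1.

1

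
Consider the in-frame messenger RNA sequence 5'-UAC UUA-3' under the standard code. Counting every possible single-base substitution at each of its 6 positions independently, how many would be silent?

Codon 1 (UAC, Tyr): 1 synonymous substitution.
Codon 2 (UUA, Leu): 2 synonymous substitutions.
Total: 1 + 2 = 3.

3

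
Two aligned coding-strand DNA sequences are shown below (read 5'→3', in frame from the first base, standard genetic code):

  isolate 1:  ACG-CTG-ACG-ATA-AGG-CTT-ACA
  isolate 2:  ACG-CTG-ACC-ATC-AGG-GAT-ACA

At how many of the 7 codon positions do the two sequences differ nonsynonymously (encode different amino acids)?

1

Codon 1: ACG Thr / ACG Thr — identical.
Codon 2: CTG Leu / CTG Leu — identical.
Codon 3: ACG Thr / ACC Thr — synonymous.
Codon 4: ATA Ile / ATC Ile — synonymous.
Codon 5: AGG Arg / AGG Arg — identical.
Codon 6: CTT Leu / GAT Asp — nonsynonymous.
Codon 7: ACA Thr / ACA Thr — identical.
Nonsynonymous differences: 1.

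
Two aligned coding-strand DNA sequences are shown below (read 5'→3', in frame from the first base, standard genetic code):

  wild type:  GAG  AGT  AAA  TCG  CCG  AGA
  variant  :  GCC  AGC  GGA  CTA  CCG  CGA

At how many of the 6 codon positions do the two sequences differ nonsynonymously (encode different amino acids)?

Codon 1: GAG Glu / GCC Ala — nonsynonymous.
Codon 2: AGT Ser / AGC Ser — synonymous.
Codon 3: AAA Lys / GGA Gly — nonsynonymous.
Codon 4: TCG Ser / CTA Leu — nonsynonymous.
Codon 5: CCG Pro / CCG Pro — identical.
Codon 6: AGA Arg / CGA Arg — synonymous.
Nonsynonymous differences: 3.

3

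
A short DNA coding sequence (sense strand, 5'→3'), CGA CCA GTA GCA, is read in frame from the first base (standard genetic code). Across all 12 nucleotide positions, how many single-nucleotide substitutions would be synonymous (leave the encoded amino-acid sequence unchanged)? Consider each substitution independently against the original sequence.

Codon 1 (CGA, Arg): 4 synonymous substitutions.
Codon 2 (CCA, Pro): 3 synonymous substitutions.
Codon 3 (GTA, Val): 3 synonymous substitutions.
Codon 4 (GCA, Ala): 3 synonymous substitutions.
Total: 4 + 3 + 3 + 3 = 13.

13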